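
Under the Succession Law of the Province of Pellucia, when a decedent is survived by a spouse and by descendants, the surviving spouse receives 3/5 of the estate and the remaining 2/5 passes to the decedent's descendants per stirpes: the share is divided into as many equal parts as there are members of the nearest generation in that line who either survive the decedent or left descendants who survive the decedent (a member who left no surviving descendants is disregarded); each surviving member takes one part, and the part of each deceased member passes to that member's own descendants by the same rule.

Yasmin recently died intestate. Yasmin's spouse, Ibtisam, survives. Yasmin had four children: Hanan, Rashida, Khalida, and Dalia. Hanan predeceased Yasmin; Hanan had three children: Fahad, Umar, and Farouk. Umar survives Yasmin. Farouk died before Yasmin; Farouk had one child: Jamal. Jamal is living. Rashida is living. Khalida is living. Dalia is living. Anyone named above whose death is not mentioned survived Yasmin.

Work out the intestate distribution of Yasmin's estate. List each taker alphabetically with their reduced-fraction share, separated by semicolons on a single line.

Dalia 1/10; Fahad 1/30; Ibtisam 3/5; Jamal 1/30; Khalida 1/10; Rashida 1/10; Umar 1/30

Ibtisam, as surviving spouse, takes 3/5.
The remaining 2/5 passes to Yasmin's descendants per stirpes.
The 2/5 is divided into 4 equal shares of 1/10 among Hanan, Rashida, Khalida, Dalia.
Hanan predeceased; the 1/10 allotted to Hanan's branch passes to Hanan's issue by representation.
The 1/10 is divided into 3 equal shares of 1/30 among Fahad, Umar, Farouk.
Fahad is living and takes 1/30.
Umar is living and takes 1/30.
Farouk predeceased; the 1/30 allotted to Farouk's branch passes to Farouk's issue by representation.
Jamal is the sole taker at this level and receives the full 1/30.
Rashida is living and takes 1/10.
Khalida is living and takes 1/10.
Dalia is living and takes 1/10.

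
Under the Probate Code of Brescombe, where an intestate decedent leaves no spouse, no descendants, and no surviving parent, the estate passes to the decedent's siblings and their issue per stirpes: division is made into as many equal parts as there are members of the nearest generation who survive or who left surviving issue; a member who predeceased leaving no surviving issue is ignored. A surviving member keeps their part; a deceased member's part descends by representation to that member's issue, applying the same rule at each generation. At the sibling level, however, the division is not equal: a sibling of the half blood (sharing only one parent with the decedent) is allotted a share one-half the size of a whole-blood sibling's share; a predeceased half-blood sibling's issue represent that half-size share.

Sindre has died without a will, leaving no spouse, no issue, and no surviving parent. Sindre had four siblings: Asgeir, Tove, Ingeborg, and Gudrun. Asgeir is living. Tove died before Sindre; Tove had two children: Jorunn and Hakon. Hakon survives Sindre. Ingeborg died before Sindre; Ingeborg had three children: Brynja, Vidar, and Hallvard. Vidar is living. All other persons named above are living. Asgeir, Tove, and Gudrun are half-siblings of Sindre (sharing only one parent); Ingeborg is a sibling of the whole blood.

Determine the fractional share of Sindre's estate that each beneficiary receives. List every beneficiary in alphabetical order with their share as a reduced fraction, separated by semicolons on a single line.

Asgeir 1/5; Brynja 2/15; Gudrun 1/5; Hakon 1/10; Hallvard 2/15; Jorunn 1/10; Vidar 2/15

No spouse, descendants, or parent survives, so the estate passes to Sindre's siblings per stirpes.
Half-blood siblings count for one-half the weight of whole-blood siblings at the initial division.
Dividing 1 in proportion to weights (total weight 5/2): Asgeir (weight 1/2) → 1/5; Tove (weight 1/2) → 1/5; Ingeborg (weight 1) → 2/5; Gudrun (weight 1/2) → 1/5.
Asgeir is living and takes 1/5.
Tove predeceased; the 1/5 allotted to Tove's branch passes to Tove's issue by representation.
The 1/5 is divided into 2 equal shares of 1/10 among Jorunn, Hakon.
Jorunn is living and takes 1/10.
Hakon is living and takes 1/10.
Ingeborg predeceased; the 2/5 allotted to Ingeborg's branch passes to Ingeborg's issue by representation.
The 2/5 is divided into 3 equal shares of 2/15 among Brynja, Vidar, Hallvard.
Brynja is living and takes 2/15.
Vidar is living and takes 2/15.
Hallvard is living and takes 2/15.
Gudrun is living and takes 1/5.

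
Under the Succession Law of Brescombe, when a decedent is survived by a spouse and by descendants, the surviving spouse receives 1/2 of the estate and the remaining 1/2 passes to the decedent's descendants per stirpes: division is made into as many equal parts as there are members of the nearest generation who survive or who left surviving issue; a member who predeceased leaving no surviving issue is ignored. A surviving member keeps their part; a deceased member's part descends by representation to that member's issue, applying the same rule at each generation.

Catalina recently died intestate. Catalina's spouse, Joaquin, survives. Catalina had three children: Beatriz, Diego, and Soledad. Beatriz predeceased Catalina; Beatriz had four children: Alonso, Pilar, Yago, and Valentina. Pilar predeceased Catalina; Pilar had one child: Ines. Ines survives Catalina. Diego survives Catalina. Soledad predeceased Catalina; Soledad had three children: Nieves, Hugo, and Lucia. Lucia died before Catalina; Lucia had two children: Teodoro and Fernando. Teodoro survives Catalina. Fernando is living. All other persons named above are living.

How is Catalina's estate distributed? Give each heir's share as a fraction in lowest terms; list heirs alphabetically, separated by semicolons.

Alonso 1/24; Diego 1/6; Fernando 1/36; Hugo 1/18; Ines 1/24; Joaquin 1/2; Nieves 1/18; Teodoro 1/36; Valentina 1/24; Yago 1/24

Joaquin, as surviving spouse, takes 1/2.
The remaining 1/2 passes to Catalina's descendants per stirpes.
The 1/2 is divided into 3 equal shares of 1/6 among Beatriz, Diego, Soledad.
Beatriz predeceased; the 1/6 allotted to Beatriz's branch passes to Beatriz's issue by representation.
The 1/6 is divided into 4 equal shares of 1/24 among Alonso, Pilar, Yago, Valentina.
Alonso is living and takes 1/24.
Pilar predeceased; the 1/24 allotted to Pilar's branch passes to Pilar's issue by representation.
Ines is the sole taker at this level and receives the full 1/24.
Yago is living and takes 1/24.
Valentina is living and takes 1/24.
Diego is living and takes 1/6.
Soledad predeceased; the 1/6 allotted to Soledad's branch passes to Soledad's issue by representation.
The 1/6 is divided into 3 equal shares of 1/18 among Nieves, Hugo, Lucia.
Nieves is living and takes 1/18.
Hugo is living and takes 1/18.
Lucia predeceased; the 1/18 allotted to Lucia's branch passes to Lucia's issue by representation.
The 1/18 is divided into 2 equal shares of 1/36 among Teodoro, Fernando.
Teodoro is living and takes 1/36.
Fernando is living and takes 1/36.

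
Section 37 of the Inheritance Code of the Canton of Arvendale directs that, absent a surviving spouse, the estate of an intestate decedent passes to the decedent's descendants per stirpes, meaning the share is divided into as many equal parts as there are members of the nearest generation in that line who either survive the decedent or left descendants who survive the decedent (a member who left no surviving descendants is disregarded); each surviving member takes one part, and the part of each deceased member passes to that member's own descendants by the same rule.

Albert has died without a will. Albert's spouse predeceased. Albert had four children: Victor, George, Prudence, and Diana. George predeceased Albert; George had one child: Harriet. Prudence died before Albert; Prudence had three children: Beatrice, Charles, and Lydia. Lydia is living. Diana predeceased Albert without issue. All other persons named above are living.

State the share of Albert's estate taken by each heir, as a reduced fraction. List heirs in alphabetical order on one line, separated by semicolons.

There is no surviving spouse, so the entire estate passes to Albert's descendants per stirpes.
Diana left no surviving issue, so that branch lapses and is disregarded.
The estate is divided into 3 equal shares of 1/3 among Victor, George, Prudence.
Victor is living and takes 1/3.
George predeceased; the 1/3 allotted to George's branch passes to George's issue by representation.
Harriet is the sole taker at this level and receives the full 1/3.
Prudence predeceased; the 1/3 allotted to Prudence's branch passes to Prudence's issue by representation.
The 1/3 is divided into 3 equal shares of 1/9 among Beatrice, Charles, Lydia.
Beatrice is living and takes 1/9.
Charles is living and takes 1/9.
Lydia is living and takes 1/9.

Beatrice 1/9; Charles 1/9; Harriet 1/3; Lydia 1/9; Victor 1/3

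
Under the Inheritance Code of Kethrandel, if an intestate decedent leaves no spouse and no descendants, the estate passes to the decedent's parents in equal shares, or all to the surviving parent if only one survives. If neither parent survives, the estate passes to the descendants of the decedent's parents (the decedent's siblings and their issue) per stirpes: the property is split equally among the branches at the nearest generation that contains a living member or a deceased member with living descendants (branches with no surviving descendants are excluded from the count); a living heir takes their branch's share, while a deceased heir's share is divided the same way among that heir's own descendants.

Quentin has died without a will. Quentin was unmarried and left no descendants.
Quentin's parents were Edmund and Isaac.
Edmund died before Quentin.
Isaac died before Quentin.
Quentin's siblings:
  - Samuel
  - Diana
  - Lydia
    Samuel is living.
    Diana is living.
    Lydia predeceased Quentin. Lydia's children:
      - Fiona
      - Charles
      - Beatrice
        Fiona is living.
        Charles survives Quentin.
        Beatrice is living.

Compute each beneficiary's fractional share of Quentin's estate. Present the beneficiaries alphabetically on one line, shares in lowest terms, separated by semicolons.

Neither parent survives and there are no descendants, so the estate passes to Quentin's siblings and their issue per stirpes.
The estate is divided into 3 equal shares of 1/3 among Samuel, Diana, Lydia.
Samuel is living and takes 1/3.
Diana is living and takes 1/3.
Lydia predeceased; the 1/3 allotted to Lydia's branch passes to Lydia's issue by representation.
The 1/3 is divided into 3 equal shares of 1/9 among Fiona, Charles, Beatrice.
Fiona is living and takes 1/9.
Charles is living and takes 1/9.
Beatrice is living and takes 1/9.

Beatrice 1/9; Charles 1/9; Diana 1/3; Fiona 1/9; Samuel 1/3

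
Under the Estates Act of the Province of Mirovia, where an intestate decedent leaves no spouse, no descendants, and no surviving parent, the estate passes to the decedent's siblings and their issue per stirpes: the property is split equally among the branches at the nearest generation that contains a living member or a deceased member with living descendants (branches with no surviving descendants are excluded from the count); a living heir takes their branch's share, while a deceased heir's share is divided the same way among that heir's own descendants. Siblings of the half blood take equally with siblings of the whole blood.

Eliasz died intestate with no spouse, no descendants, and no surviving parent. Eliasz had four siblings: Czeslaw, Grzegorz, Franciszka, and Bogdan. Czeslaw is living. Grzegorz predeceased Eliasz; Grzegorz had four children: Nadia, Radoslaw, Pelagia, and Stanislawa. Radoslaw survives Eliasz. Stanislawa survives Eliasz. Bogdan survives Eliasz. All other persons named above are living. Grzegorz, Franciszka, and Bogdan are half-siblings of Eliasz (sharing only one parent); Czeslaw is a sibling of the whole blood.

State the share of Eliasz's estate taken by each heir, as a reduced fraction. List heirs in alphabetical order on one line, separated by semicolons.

No spouse, descendants, or parent survives, so the estate passes to Eliasz's siblings per stirpes.
Half-blood and whole-blood siblings take equally under the stated rule.
The estate is divided into 4 equal shares of 1/4 among Czeslaw, Grzegorz, Franciszka, Bogdan.
Czeslaw is living and takes 1/4.
Grzegorz predeceased; the 1/4 allotted to Grzegorz's branch passes to Grzegorz's issue by representation.
The 1/4 is divided into 4 equal shares of 1/16 among Nadia, Radoslaw, Pelagia, Stanislawa.
Nadia is living and takes 1/16.
Radoslaw is living and takes 1/16.
Pelagia is living and takes 1/16.
Stanislawa is living and takes 1/16.
Franciszka is living and takes 1/4.
Bogdan is living and takes 1/4.

Bogdan 1/4; Czeslaw 1/4; Franciszka 1/4; Nadia 1/16; Pelagia 1/16; Radoslaw 1/16; Stanislawa 1/16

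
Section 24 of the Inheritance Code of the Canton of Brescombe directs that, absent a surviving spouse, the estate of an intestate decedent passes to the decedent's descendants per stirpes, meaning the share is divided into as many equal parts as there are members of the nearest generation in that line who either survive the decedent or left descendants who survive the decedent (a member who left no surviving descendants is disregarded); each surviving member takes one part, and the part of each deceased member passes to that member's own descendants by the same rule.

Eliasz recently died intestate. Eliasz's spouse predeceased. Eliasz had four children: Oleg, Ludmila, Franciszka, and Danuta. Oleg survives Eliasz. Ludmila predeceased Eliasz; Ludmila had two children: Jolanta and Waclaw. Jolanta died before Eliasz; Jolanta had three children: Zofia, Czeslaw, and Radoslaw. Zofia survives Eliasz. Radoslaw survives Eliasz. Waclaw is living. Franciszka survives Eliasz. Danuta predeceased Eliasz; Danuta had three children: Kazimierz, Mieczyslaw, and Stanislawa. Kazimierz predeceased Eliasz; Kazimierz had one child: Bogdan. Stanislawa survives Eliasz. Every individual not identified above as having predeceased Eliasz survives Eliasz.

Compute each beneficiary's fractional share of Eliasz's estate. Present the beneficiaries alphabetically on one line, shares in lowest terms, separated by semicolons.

Bogdan 1/12; Czeslaw 1/24; Franciszka 1/4; Mieczyslaw 1/12; Oleg 1/4; Radoslaw 1/24; Stanislawa 1/12; Waclaw 1/8; Zofia 1/24

There is no surviving spouse, so the entire estate passes to Eliasz's descendants per stirpes.
The estate is divided into 4 equal shares of 1/4 among Oleg, Ludmila, Franciszka, Danuta.
Oleg is living and takes 1/4.
Ludmila predeceased; the 1/4 allotted to Ludmila's branch passes to Ludmila's issue by representation.
The 1/4 is divided into 2 equal shares of 1/8 among Jolanta, Waclaw.
Jolanta predeceased; the 1/8 allotted to Jolanta's branch passes to Jolanta's issue by representation.
The 1/8 is divided into 3 equal shares of 1/24 among Zofia, Czeslaw, Radoslaw.
Zofia is living and takes 1/24.
Czeslaw is living and takes 1/24.
Radoslaw is living and takes 1/24.
Waclaw is living and takes 1/8.
Franciszka is living and takes 1/4.
Danuta predeceased; the 1/4 allotted to Danuta's branch passes to Danuta's issue by representation.
The 1/4 is divided into 3 equal shares of 1/12 among Kazimierz, Mieczyslaw, Stanislawa.
Kazimierz predeceased; the 1/12 allotted to Kazimierz's branch passes to Kazimierz's issue by representation.
Bogdan is the sole taker at this level and receives the full 1/12.
Mieczyslaw is living and takes 1/12.
Stanislawa is living and takes 1/12.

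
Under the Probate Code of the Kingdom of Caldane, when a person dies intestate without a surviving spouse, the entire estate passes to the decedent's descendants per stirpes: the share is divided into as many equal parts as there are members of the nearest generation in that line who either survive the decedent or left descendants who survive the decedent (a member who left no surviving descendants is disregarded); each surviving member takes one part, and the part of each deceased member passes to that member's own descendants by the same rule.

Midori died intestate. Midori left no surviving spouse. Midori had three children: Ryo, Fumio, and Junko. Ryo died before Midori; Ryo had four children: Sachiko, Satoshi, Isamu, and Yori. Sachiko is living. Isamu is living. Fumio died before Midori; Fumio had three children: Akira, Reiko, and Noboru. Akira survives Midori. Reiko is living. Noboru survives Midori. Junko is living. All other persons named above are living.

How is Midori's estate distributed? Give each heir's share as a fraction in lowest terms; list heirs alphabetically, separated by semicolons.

There is no surviving spouse, so the entire estate passes to Midori's descendants per stirpes.
The estate is divided into 3 equal shares of 1/3 among Ryo, Fumio, Junko.
Ryo predeceased; the 1/3 allotted to Ryo's branch passes to Ryo's issue by representation.
The 1/3 is divided into 4 equal shares of 1/12 among Sachiko, Satoshi, Isamu, Yori.
Sachiko is living and takes 1/12.
Satoshi is living and takes 1/12.
Isamu is living and takes 1/12.
Yori is living and takes 1/12.
Fumio predeceased; the 1/3 allotted to Fumio's branch passes to Fumio's issue by representation.
The 1/3 is divided into 3 equal shares of 1/9 among Akira, Reiko, Noboru.
Akira is living and takes 1/9.
Reiko is living and takes 1/9.
Noboru is living and takes 1/9.
Junko is living and takes 1/3.

Akira 1/9; Isamu 1/12; Junko 1/3; Noboru 1/9; Reiko 1/9; Sachiko 1/12; Satoshi 1/12; Yori 1/12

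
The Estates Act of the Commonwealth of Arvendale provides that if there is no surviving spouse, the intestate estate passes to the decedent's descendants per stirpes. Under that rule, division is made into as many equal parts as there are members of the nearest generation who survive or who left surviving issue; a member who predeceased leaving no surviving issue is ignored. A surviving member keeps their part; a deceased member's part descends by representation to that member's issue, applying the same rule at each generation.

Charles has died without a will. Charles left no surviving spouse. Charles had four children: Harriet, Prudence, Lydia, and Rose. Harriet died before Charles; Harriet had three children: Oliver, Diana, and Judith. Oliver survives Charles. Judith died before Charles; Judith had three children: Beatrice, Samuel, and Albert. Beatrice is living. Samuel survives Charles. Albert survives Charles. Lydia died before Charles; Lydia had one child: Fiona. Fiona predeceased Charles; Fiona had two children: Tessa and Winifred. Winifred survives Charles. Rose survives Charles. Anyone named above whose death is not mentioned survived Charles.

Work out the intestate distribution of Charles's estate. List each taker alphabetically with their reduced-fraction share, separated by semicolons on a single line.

There is no surviving spouse, so the entire estate passes to Charles's descendants per stirpes.
The estate is divided into 4 equal shares of 1/4 among Harriet, Prudence, Lydia, Rose.
Harriet predeceased; the 1/4 allotted to Harriet's branch passes to Harriet's issue by representation.
The 1/4 is divided into 3 equal shares of 1/12 among Oliver, Diana, Judith.
Oliver is living and takes 1/12.
Diana is living and takes 1/12.
Judith predeceased; the 1/12 allotted to Judith's branch passes to Judith's issue by representation.
The 1/12 is divided into 3 equal shares of 1/36 among Beatrice, Samuel, Albert.
Beatrice is living and takes 1/36.
Samuel is living and takes 1/36.
Albert is living and takes 1/36.
Prudence is living and takes 1/4.
Lydia predeceased; the 1/4 allotted to Lydia's branch passes to Lydia's issue by representation.
Fiona's line is the sole branch at this level, so the full 1/4 passes to Fiona's issue by representation.
The 1/4 is divided into 2 equal shares of 1/8 among Tessa, Winifred.
Tessa is living and takes 1/8.
Winifred is living and takes 1/8.
Rose is living and takes 1/4.

Albert 1/36; Beatrice 1/36; Diana 1/12; Oliver 1/12; Prudence 1/4; Rose 1/4; Samuel 1/36; Tessa 1/8; Winifred 1/8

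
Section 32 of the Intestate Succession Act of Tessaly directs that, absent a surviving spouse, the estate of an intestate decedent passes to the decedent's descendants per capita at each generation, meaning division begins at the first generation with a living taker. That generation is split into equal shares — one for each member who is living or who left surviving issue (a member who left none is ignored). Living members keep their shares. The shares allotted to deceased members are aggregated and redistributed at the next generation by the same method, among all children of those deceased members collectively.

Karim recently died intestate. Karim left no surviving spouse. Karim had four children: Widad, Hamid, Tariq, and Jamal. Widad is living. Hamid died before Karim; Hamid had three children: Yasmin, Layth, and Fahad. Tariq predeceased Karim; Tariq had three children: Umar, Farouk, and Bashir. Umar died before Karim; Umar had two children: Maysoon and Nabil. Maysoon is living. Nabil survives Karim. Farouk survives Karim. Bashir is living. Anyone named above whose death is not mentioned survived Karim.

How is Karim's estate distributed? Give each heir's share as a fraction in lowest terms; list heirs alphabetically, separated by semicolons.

There is no surviving spouse, so the entire estate passes to Karim's descendants per capita at each generation.
At generation 1 (Widad, Hamid, Tariq, Jamal) there are 4 shares of (1)/4 = 1/4 each.
Living: Widad and Jamal — each takes 1/4.
Deceased: Hamid and Tariq. Their combined 1/2 is pooled and carried to generation 2.
At generation 2 (Yasmin, Layth, Fahad, Umar, Farouk, Bashir) there are 6 shares of (1/2)/6 = 1/12 each.
Living: Yasmin, Layth, Fahad, Farouk, and Bashir — each takes 1/12.
Deceased: Umar. That 1/12 share is carried to generation 3.
At generation 3 (Maysoon, Nabil) there are 2 shares of (1/12)/2 = 1/24 each.
Living: Maysoon and Nabil — each takes 1/24.

Bashir 1/12; Fahad 1/12; Farouk 1/12; Jamal 1/4; Layth 1/12; Maysoon 1/24; Nabil 1/24; Widad 1/4; Yasmin 1/12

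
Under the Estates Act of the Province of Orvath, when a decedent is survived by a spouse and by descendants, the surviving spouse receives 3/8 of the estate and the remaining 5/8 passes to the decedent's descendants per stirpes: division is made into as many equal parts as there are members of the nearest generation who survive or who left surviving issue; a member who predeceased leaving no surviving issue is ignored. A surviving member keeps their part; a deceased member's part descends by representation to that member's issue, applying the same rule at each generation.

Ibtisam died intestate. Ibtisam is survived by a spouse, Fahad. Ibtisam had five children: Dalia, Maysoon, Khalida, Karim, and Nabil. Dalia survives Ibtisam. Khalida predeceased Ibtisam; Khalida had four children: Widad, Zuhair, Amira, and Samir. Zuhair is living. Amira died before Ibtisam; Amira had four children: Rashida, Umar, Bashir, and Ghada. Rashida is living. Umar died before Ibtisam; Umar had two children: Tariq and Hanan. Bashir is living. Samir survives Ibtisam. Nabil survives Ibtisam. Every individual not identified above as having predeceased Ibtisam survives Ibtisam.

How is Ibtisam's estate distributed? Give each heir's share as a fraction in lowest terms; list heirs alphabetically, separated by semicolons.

Bashir 1/128; Dalia 1/8; Fahad 3/8; Ghada 1/128; Hanan 1/256; Karim 1/8; Maysoon 1/8; Nabil 1/8; Rashida 1/128; Samir 1/32; Tariq 1/256; Widad 1/32; Zuhair 1/32

Fahad, as surviving spouse, takes 3/8.
The remaining 5/8 passes to Ibtisam's descendants per stirpes.
The 5/8 is divided into 5 equal shares of 1/8 among Dalia, Maysoon, Khalida, Karim, Nabil.
Dalia is living and takes 1/8.
Maysoon is living and takes 1/8.
Khalida predeceased; the 1/8 allotted to Khalida's branch passes to Khalida's issue by representation.
The 1/8 is divided into 4 equal shares of 1/32 among Widad, Zuhair, Amira, Samir.
Widad is living and takes 1/32.
Zuhair is living and takes 1/32.
Amira predeceased; the 1/32 allotted to Amira's branch passes to Amira's issue by representation.
The 1/32 is divided into 4 equal shares of 1/128 among Rashida, Umar, Bashir, Ghada.
Rashida is living and takes 1/128.
Umar predeceased; the 1/128 allotted to Umar's branch passes to Umar's issue by representation.
The 1/128 is divided into 2 equal shares of 1/256 among Tariq, Hanan.
Tariq is living and takes 1/256.
Hanan is living and takes 1/256.
Bashir is living and takes 1/128.
Ghada is living and takes 1/128.
Samir is living and takes 1/32.
Karim is living and takes 1/8.
Nabil is living and takes 1/8.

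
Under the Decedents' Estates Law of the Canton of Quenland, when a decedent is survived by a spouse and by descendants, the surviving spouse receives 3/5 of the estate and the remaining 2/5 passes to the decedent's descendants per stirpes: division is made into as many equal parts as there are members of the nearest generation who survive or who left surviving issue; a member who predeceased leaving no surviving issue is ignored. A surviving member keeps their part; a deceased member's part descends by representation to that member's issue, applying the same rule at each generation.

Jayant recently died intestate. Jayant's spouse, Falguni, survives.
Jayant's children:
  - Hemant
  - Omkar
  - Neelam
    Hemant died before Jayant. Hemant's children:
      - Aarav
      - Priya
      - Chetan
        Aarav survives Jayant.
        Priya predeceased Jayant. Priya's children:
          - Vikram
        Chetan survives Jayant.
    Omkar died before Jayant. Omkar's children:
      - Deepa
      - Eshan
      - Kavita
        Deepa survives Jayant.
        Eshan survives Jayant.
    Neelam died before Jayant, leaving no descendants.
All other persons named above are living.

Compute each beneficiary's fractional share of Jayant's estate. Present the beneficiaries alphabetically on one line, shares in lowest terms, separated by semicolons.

Aarav 1/15; Chetan 1/15; Deepa 1/15; Eshan 1/15; Falguni 3/5; Kavita 1/15; Vikram 1/15

Falguni, as surviving spouse, takes 3/5.
The remaining 2/5 passes to Jayant's descendants per stirpes.
Neelam left no surviving issue, so that branch lapses and is disregarded.
The 2/5 is divided into 2 equal shares of 1/5 among Hemant, Omkar.
Hemant predeceased; the 1/5 allotted to Hemant's branch passes to Hemant's issue by representation.
The 1/5 is divided into 3 equal shares of 1/15 among Aarav, Priya, Chetan.
Aarav is living and takes 1/15.
Priya predeceased; the 1/15 allotted to Priya's branch passes to Priya's issue by representation.
Vikram is the sole taker at this level and receives the full 1/15.
Chetan is living and takes 1/15.
Omkar predeceased; the 1/5 allotted to Omkar's branch passes to Omkar's issue by representation.
The 1/5 is divided into 3 equal shares of 1/15 among Deepa, Eshan, Kavita.
Deepa is living and takes 1/15.
Eshan is living and takes 1/15.
Kavita is living and takes 1/15.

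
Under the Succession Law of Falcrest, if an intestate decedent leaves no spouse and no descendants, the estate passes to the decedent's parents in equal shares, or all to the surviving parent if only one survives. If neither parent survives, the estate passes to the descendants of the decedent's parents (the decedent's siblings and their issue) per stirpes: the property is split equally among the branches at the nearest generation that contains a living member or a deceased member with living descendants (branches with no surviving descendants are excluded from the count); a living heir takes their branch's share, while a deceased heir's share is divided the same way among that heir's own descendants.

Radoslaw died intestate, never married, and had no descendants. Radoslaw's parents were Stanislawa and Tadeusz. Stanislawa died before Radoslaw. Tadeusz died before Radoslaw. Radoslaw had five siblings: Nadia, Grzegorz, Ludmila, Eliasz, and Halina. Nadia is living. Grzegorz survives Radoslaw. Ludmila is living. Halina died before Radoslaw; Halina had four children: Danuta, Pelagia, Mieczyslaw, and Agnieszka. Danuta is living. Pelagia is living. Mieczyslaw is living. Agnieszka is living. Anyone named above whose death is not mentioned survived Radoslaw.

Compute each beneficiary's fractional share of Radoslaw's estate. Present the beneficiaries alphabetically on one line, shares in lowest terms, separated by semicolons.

Neither parent survives and there are no descendants, so the estate passes to Radoslaw's siblings and their issue per stirpes.
The estate is divided into 5 equal shares of 1/5 among Nadia, Grzegorz, Ludmila, Eliasz, Halina.
Nadia is living and takes 1/5.
Grzegorz is living and takes 1/5.
Ludmila is living and takes 1/5.
Eliasz is living and takes 1/5.
Halina predeceased; the 1/5 allotted to Halina's branch passes to Halina's issue by representation.
The 1/5 is divided into 4 equal shares of 1/20 among Danuta, Pelagia, Mieczyslaw, Agnieszka.
Danuta is living and takes 1/20.
Pelagia is living and takes 1/20.
Mieczyslaw is living and takes 1/20.
Agnieszka is living and takes 1/20.

Agnieszka 1/20; Danuta 1/20; Eliasz 1/5; Grzegorz 1/5; Ludmila 1/5; Mieczyslaw 1/20; Nadia 1/5; Pelagia 1/20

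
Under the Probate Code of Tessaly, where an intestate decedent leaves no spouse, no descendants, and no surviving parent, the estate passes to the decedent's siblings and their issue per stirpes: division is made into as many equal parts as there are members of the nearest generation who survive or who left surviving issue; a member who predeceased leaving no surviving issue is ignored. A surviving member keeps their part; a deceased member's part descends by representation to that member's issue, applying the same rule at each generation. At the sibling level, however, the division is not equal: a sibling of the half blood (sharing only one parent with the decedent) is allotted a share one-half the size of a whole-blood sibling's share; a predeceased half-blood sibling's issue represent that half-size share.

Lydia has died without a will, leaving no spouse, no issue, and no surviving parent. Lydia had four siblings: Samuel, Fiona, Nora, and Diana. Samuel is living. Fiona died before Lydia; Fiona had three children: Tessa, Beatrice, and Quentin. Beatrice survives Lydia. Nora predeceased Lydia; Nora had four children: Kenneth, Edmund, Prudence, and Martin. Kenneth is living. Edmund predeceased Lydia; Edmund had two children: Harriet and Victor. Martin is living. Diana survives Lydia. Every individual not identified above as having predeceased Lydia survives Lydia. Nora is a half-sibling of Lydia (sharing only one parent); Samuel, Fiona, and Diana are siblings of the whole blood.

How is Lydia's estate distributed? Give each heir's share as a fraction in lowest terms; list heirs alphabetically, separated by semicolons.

No spouse, descendants, or parent survives, so the estate passes to Lydia's siblings per stirpes.
Half-blood siblings count for one-half the weight of whole-blood siblings at the initial division.
Dividing 1 in proportion to weights (total weight 7/2): Samuel (weight 1) → 2/7; Fiona (weight 1) → 2/7; Nora (weight 1/2) → 1/7; Diana (weight 1) → 2/7.
Samuel is living and takes 2/7.
Fiona predeceased; the 2/7 allotted to Fiona's branch passes to Fiona's issue by representation.
The 2/7 is divided into 3 equal shares of 2/21 among Tessa, Beatrice, Quentin.
Tessa is living and takes 2/21.
Beatrice is living and takes 2/21.
Quentin is living and takes 2/21.
Nora predeceased; the 1/7 allotted to Nora's branch passes to Nora's issue by representation.
The 1/7 is divided into 4 equal shares of 1/28 among Kenneth, Edmund, Prudence, Martin.
Kenneth is living and takes 1/28.
Edmund predeceased; the 1/28 allotted to Edmund's branch passes to Edmund's issue by representation.
The 1/28 is divided into 2 equal shares of 1/56 among Harriet, Victor.
Harriet is living and takes 1/56.
Victor is living and takes 1/56.
Prudence is living and takes 1/28.
Martin is living and takes 1/28.
Diana is living and takes 2/7.

Beatrice 2/21; Diana 2/7; Harriet 1/56; Kenneth 1/28; Martin 1/28; Prudence 1/28; Quentin 2/21; Samuel 2/7; Tessa 2/21; Victor 1/56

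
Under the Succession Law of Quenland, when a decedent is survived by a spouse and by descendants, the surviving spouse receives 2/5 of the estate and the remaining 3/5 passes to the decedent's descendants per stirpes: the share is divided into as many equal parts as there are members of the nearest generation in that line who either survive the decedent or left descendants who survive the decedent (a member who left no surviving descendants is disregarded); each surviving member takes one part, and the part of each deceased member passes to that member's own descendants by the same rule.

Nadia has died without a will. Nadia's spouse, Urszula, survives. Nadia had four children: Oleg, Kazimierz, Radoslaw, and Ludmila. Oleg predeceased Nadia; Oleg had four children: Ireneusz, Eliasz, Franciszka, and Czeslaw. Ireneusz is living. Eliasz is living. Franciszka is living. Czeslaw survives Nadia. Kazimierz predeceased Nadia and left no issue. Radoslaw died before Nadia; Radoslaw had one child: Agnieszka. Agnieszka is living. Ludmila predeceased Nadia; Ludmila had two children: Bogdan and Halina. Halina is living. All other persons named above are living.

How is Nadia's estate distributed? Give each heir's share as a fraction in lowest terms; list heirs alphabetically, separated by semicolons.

Agnieszka 1/5; Bogdan 1/10; Czeslaw 1/20; Eliasz 1/20; Franciszka 1/20; Halina 1/10; Ireneusz 1/20; Urszula 2/5

Urszula, as surviving spouse, takes 2/5.
The remaining 3/5 passes to Nadia's descendants per stirpes.
Kazimierz left no surviving issue, so that branch lapses and is disregarded.
The 3/5 is divided into 3 equal shares of 1/5 among Oleg, Radoslaw, Ludmila.
Oleg predeceased; the 1/5 allotted to Oleg's branch passes to Oleg's issue by representation.
The 1/5 is divided into 4 equal shares of 1/20 among Ireneusz, Eliasz, Franciszka, Czeslaw.
Ireneusz is living and takes 1/20.
Eliasz is living and takes 1/20.
Franciszka is living and takes 1/20.
Czeslaw is living and takes 1/20.
Radoslaw predeceased; the 1/5 allotted to Radoslaw's branch passes to Radoslaw's issue by representation.
Agnieszka is the sole taker at this level and receives the full 1/5.
Ludmila predeceased; the 1/5 allotted to Ludmila's branch passes to Ludmila's issue by representation.
The 1/5 is divided into 2 equal shares of 1/10 among Bogdan, Halina.
Bogdan is living and takes 1/10.
Halina is living and takes 1/10.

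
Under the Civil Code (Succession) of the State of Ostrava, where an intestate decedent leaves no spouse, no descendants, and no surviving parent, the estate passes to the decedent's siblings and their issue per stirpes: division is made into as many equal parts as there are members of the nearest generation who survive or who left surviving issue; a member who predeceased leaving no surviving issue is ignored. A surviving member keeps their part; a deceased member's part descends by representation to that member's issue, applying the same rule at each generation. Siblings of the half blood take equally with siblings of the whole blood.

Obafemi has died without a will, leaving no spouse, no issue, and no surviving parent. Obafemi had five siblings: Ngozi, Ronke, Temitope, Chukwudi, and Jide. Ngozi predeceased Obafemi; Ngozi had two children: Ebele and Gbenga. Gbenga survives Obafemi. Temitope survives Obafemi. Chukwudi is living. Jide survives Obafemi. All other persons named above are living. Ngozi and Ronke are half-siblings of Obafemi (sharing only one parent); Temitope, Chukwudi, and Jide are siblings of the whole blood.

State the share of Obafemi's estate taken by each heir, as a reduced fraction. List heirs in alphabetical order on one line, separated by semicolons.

Chukwudi 1/5; Ebele 1/10; Gbenga 1/10; Jide 1/5; Ronke 1/5; Temitope 1/5

No spouse, descendants, or parent survives, so the estate passes to Obafemi's siblings per stirpes.
Half-blood and whole-blood siblings take equally under the stated rule.
The estate is divided into 5 equal shares of 1/5 among Ngozi, Ronke, Temitope, Chukwudi, Jide.
Ngozi predeceased; the 1/5 allotted to Ngozi's branch passes to Ngozi's issue by representation.
The 1/5 is divided into 2 equal shares of 1/10 among Ebele, Gbenga.
Ebele is living and takes 1/10.
Gbenga is living and takes 1/10.
Ronke is living and takes 1/5.
Temitope is living and takes 1/5.
Chukwudi is living and takes 1/5.
Jide is living and takes 1/5.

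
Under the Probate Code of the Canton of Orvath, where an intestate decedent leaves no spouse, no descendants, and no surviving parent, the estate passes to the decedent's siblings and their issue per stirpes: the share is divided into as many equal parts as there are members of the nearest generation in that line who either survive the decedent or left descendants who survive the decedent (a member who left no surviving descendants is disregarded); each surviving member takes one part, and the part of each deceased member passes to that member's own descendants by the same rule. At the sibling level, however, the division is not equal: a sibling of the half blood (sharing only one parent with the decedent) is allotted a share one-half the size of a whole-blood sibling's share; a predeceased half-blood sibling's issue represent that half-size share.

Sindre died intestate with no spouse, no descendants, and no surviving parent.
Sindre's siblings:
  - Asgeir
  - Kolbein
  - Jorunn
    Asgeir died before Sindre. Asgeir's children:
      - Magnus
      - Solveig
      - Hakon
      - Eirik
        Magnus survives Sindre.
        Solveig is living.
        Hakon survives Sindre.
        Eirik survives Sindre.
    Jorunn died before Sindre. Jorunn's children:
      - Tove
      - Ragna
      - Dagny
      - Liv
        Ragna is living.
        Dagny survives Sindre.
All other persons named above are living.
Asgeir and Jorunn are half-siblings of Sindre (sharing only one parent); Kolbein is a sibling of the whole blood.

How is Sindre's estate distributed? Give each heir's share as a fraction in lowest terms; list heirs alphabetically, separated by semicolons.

Dagny 1/16; Eirik 1/16; Hakon 1/16; Kolbein 1/2; Liv 1/16; Magnus 1/16; Ragna 1/16; Solveig 1/16; Tove 1/16

No spouse, descendants, or parent survives, so the estate passes to Sindre's siblings per stirpes.
Half-blood siblings count for one-half the weight of whole-blood siblings at the initial division.
Dividing 1 in proportion to weights (total weight 2): Asgeir (weight 1/2) → 1/4; Kolbein (weight 1) → 1/2; Jorunn (weight 1/2) → 1/4.
Asgeir predeceased; the 1/4 allotted to Asgeir's branch passes to Asgeir's issue by representation.
The 1/4 is divided into 4 equal shares of 1/16 among Magnus, Solveig, Hakon, Eirik.
Magnus is living and takes 1/16.
Solveig is living and takes 1/16.
Hakon is living and takes 1/16.
Eirik is living and takes 1/16.
Kolbein is living and takes 1/2.
Jorunn predeceased; the 1/4 allotted to Jorunn's branch passes to Jorunn's issue by representation.
The 1/4 is divided into 4 equal shares of 1/16 among Tove, Ragna, Dagny, Liv.
Tove is living and takes 1/16.
Ragna is living and takes 1/16.
Dagny is living and takes 1/16.
Liv is living and takes 1/16.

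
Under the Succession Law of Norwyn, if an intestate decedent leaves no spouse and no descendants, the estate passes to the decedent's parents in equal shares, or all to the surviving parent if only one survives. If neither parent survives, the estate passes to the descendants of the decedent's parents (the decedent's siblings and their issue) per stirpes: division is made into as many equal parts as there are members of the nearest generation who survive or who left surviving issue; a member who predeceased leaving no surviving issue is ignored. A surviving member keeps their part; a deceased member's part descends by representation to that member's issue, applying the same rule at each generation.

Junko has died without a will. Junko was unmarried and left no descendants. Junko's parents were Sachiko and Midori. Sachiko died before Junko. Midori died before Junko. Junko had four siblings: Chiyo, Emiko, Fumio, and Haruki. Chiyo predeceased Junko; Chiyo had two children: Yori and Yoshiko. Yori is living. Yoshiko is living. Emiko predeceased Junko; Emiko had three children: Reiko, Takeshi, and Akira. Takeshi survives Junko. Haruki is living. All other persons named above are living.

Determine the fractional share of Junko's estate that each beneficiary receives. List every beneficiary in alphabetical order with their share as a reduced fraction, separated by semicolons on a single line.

Neither parent survives and there are no descendants, so the estate passes to Junko's siblings and their issue per stirpes.
The estate is divided into 4 equal shares of 1/4 among Chiyo, Emiko, Fumio, Haruki.
Chiyo predeceased; the 1/4 allotted to Chiyo's branch passes to Chiyo's issue by representation.
The 1/4 is divided into 2 equal shares of 1/8 among Yori, Yoshiko.
Yori is living and takes 1/8.
Yoshiko is living and takes 1/8.
Emiko predeceased; the 1/4 allotted to Emiko's branch passes to Emiko's issue by representation.
The 1/4 is divided into 3 equal shares of 1/12 among Reiko, Takeshi, Akira.
Reiko is living and takes 1/12.
Takeshi is living and takes 1/12.
Akira is living and takes 1/12.
Fumio is living and takes 1/4.
Haruki is living and takes 1/4.

Akira 1/12; Fumio 1/4; Haruki 1/4; Reiko 1/12; Takeshi 1/12; Yori 1/8; Yoshiko 1/8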